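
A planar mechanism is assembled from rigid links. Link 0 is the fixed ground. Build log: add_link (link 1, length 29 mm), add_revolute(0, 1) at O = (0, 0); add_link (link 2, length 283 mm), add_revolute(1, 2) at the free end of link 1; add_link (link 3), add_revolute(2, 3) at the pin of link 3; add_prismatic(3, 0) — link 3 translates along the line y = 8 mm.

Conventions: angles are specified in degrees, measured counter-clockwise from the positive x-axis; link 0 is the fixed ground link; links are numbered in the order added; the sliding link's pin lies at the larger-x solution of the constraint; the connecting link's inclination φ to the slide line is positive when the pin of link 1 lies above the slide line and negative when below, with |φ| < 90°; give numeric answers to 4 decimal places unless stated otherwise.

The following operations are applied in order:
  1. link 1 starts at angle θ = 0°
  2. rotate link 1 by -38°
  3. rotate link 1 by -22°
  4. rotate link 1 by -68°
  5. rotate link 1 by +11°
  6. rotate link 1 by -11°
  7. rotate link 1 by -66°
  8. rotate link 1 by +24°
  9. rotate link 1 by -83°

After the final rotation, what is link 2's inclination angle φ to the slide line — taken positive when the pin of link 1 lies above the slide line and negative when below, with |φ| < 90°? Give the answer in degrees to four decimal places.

geometry: r = 29 mm, L = 283 mm, e = 8 mm; θ starts at 0°
rotate link 1 by -38°: θ ← 0° -38° = -38°
rotate link 1 by -22°: θ ← -38° -22° = -60°
rotate link 1 by -68°: θ ← -60° -68° = -128°
rotate link 1 by +11°: θ ← -128° +11° = -117°
rotate link 1 by -11°: θ ← -117° -11° = -128°
rotate link 1 by -66°: θ ← -128° -66° = -194°
rotate link 1 by +24°: θ ← -194° +24° = -170°
rotate link 1 by -83°: θ ← -170° -83° = -253°
h = r sin θ − e = 27.732838 − 8 = 19.732838
sin φ = h / L = 19.732838 / 283 = 0.06972734
φ = arcsin(0.06972734) = 3.998327°

3.9983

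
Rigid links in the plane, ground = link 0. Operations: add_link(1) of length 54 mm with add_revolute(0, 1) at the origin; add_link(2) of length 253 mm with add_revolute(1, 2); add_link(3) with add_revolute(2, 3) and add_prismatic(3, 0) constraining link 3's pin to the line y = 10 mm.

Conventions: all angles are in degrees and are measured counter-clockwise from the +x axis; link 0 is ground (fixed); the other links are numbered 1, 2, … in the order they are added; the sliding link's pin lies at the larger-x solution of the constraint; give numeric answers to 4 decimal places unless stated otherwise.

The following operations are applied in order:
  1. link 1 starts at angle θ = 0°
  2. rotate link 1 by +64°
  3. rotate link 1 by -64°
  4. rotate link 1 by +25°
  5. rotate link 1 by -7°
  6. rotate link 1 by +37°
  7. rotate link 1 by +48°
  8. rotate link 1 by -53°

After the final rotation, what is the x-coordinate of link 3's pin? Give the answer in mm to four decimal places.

geometry: r = 54 mm, L = 253 mm, e = 10 mm; θ starts at 0°
rotate link 1 by +64°: θ ← 0° +64° = 64°
rotate link 1 by -64°: θ ← 64° -64° = 0°
rotate link 1 by +25°: θ ← 0° +25° = 25°
rotate link 1 by -7°: θ ← 25° -7° = 18°
rotate link 1 by +37°: θ ← 18° +37° = 55°
rotate link 1 by +48°: θ ← 55° +48° = 103°
rotate link 1 by -53°: θ ← 103° -53° = 50°
crank pin P = (r cos θ, r sin θ) = (34.710531, 41.366400)
h = r sin θ − e = 41.366400 − 10 = 31.366400
x = r cos θ + √(L² − h²) = 34.710531 + 251.048101 = 285.758632

285.7586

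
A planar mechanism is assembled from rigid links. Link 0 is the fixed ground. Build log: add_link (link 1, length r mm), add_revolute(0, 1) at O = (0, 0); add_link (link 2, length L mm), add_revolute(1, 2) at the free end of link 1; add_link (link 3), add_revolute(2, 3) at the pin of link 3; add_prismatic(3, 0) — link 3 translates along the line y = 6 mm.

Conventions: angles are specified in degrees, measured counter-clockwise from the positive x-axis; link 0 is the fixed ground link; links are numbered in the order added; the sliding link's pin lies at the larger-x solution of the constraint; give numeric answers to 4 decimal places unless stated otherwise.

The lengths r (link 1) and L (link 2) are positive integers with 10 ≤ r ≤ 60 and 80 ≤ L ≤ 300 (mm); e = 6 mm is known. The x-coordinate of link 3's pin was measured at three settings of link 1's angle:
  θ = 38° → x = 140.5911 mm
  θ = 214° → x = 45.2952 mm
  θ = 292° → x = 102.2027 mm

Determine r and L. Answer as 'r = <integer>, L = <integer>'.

constraint per measurement: (x − r cos θ)² + (r sin θ − e)² = L²
subtracting the θ₁ and θ₂ equations cancels the r² and L² terms:
r = (x₁² − x₂²) / (2[(x₁cos θ₁ + e sin θ₁) − (x₂cos θ₂ + e sin θ₂)]) = 57.0000 → r = 57
L² = (x₁ − r cos θ₁)² + (r sin θ₁ − e)² = 9999.9929 → L = 100.0000 → L = 100
check at θ₃=292°: x = 102.2027 (printed 102.2027) ✓

r = 57, L = 100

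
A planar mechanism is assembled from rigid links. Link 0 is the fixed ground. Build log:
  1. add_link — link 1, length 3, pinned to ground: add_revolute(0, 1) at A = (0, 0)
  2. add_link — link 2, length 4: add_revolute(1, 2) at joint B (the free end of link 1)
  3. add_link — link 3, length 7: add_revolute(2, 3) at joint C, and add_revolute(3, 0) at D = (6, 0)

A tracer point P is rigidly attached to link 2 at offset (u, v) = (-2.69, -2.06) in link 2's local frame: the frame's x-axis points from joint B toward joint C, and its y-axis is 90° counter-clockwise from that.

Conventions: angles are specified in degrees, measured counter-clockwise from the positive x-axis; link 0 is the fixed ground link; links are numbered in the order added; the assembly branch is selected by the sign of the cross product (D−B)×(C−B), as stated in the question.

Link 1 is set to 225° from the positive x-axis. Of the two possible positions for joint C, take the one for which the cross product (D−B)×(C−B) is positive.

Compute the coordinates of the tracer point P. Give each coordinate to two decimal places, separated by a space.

A=(0,0), D=(6.00,0)
B = A + 3.00·(cos225°, sin225°) = (-2.1213, -2.1213)
|BD| = 8.3938
circle(B,4.00) ∩ circle(D,7.00): a=2.2312, h=3.3199
  candidates: C₊=(-0.8016,1.6547) cross=27.867; C₋=(0.8764,-4.7696) cross=-27.867
  branch + wants cross > 0 → take C=(-0.8016,1.6547) (cross=27.867)
ex = (C−B)/|BC| = (0.3299,0.9440); ey = (-0.9440,0.3299)
P = B + -2.69·ex + -2.06·ey = (-1.0642,-5.3403)

-1.06 -5.34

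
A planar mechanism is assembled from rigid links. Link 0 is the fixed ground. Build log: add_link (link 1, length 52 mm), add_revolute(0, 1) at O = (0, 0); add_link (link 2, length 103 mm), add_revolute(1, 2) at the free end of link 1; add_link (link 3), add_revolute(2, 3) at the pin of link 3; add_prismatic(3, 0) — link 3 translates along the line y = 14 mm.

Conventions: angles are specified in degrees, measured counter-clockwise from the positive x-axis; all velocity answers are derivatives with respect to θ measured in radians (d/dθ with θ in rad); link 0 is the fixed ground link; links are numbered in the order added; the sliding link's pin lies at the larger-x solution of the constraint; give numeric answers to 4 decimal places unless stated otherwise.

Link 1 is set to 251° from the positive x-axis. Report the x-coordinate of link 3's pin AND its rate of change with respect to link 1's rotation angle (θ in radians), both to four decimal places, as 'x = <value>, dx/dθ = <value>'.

geometry: r = 52 mm, L = 103 mm, e = 14 mm
crank pin P = (r cos θ, r sin θ) = (-16.929544, -49.166966)
h = r sin θ − e = -49.166966 − 14 = -63.166966
x = r cos θ + √(L² − h²) = -16.929544 + 81.356834 = 64.427290
dx/dθ = −r sin θ − h·r cos θ/√(L² − h²) (θ in radians; h = -63.166966) = 36.022552

x = 64.4273, dx/dθ = 36.0226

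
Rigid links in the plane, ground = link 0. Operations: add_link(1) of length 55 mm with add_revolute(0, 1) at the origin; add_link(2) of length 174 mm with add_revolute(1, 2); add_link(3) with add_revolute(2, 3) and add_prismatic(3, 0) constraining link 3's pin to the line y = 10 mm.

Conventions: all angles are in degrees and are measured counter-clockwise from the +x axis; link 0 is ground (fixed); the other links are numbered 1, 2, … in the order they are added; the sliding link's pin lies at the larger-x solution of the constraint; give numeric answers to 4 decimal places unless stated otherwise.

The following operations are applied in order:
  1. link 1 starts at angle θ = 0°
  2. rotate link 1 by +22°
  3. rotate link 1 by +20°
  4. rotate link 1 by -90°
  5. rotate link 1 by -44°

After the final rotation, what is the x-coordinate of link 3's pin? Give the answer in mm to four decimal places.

geometry: r = 55 mm, L = 174 mm, e = 10 mm; θ starts at 0°
rotate link 1 by +22°: θ ← 0° +22° = 22°
rotate link 1 by +20°: θ ← 22° +20° = 42°
rotate link 1 by -90°: θ ← 42° -90° = -48°
rotate link 1 by -44°: θ ← -48° -44° = -92°
crank pin P = (r cos θ, r sin θ) = (-1.919472, -54.966495)
h = r sin θ − e = -54.966495 − 10 = -64.966495
x = r cos θ + √(L² − h²) = -1.919472 + 161.416711 = 159.497238

159.4972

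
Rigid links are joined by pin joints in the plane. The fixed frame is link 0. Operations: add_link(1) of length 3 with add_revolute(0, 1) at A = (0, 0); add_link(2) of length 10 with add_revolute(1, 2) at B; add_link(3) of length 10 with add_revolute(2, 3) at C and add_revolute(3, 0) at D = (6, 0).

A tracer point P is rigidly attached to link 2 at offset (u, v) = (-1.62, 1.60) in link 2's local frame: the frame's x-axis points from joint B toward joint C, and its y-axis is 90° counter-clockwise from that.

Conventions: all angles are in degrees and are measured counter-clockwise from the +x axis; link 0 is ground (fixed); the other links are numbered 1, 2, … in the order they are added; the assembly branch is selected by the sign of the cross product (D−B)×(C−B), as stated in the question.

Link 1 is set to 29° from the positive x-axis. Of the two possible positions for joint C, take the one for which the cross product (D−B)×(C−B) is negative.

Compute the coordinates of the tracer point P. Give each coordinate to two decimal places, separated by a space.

A=(0,0), D=(6.00,0)
B = A + 3.00·(cos29°, sin29°) = (2.6239, 1.4544)
|BD| = 3.6761
circle(B,10.00) ∩ circle(D,10.00): a=1.8380, h=9.8296
  candidates: C₊=(8.2010,9.7548) cross=36.135; C₋=(0.4229,-8.3004) cross=-36.135
  branch - wants cross < 0 → take C=(0.4229,-8.3004) (cross=-36.135)
ex = (C−B)/|BC| = (-0.2201,-0.9755); ey = (0.9755,-0.2201)
P = B + -1.62·ex + 1.60·ey = (4.5412,2.6825)

4.54 2.68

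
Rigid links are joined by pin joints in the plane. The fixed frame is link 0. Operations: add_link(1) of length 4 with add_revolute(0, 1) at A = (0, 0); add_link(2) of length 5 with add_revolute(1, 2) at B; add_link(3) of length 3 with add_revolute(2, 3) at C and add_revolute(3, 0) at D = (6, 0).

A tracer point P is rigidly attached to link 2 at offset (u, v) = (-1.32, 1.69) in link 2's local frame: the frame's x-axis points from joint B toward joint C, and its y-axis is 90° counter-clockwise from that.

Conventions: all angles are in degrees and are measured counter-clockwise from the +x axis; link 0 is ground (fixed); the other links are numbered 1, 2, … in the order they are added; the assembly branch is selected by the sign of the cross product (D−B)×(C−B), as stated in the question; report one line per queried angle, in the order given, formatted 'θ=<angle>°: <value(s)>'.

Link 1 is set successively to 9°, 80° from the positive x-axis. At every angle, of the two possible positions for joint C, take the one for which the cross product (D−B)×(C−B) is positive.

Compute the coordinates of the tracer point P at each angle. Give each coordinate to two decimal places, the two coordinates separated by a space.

A=(0,0), D=(6.00,0)
θ=9°: B = A + 4.00·(cos9°, sin9°) = (3.9508, 0.6257)
θ=9°: |BD| = 2.1427
θ=9°: circle(B,5.00) ∩ circle(D,3.00): a=4.8050, h=1.3827
θ=9°:   candidates: C₊=(8.9501,0.5449) cross=2.963; C₋=(8.1425,-2.0999) cross=-2.963
θ=9°:   branch + wants cross > 0 → take C=(8.9501,0.5449) (cross=2.963)
θ=9°: ex = (C−B)/|BC| = (0.9999,-0.0162); ey = (0.0162,0.9999)
θ=9°: P = B + -1.32·ex + 1.69·ey = (2.6583,2.3369)
θ=80°: B = A + 4.00·(cos80°, sin80°) = (0.6946, 3.9392)
θ=80°: |BD| = 6.6079
θ=80°: circle(B,5.00) ∩ circle(D,3.00): a=4.5146, h=2.1490
θ=80°:   candidates: C₊=(5.6004,2.9733) cross=14.200; C₋=(3.0382,-0.4775) cross=-14.200
θ=80°:   branch + wants cross > 0 → take C=(5.6004,2.9733) (cross=14.200)
θ=80°: ex = (C−B)/|BC| = (0.9812,-0.1932); ey = (0.1932,0.9812)
θ=80°: P = B + -1.32·ex + 1.69·ey = (-0.2740,5.8524)

θ=9°: 2.66 2.34
θ=80°: -0.27 5.85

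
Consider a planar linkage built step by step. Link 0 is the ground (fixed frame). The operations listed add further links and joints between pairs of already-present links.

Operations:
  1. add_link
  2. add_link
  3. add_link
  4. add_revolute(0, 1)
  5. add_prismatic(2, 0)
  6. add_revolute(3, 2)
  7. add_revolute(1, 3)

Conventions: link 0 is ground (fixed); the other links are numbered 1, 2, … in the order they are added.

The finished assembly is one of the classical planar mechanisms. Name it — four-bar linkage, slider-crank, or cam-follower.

links: 4 (incl. ground); joints: 3 revolute, 1 prismatic, 0 higher (cam) pair, forming one closed loop
4 links, 3 revolutes + 1 prismatic in one loop → slider-crank

slider-crank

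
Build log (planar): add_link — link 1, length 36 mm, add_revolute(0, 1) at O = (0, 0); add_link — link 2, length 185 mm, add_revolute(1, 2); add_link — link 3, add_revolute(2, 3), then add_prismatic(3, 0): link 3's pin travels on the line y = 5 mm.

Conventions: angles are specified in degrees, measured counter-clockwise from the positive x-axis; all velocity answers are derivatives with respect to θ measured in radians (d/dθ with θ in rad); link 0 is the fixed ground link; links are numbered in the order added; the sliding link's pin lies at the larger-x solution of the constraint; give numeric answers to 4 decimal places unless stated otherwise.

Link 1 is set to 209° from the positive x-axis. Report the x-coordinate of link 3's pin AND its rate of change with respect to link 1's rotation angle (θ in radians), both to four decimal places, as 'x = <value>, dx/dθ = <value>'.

geometry: r = 36 mm, L = 185 mm, e = 5 mm
crank pin P = (r cos θ, r sin θ) = (-31.486309, -17.453146)
h = r sin θ − e = -17.453146 − 5 = -22.453146
x = r cos θ + √(L² − h²) = -31.486309 + 183.632394 = 152.146085
dx/dθ = −r sin θ − h·r cos θ/√(L² − h²) (θ in radians; h = -22.453146) = 13.603244

x = 152.1461, dx/dθ = 13.6032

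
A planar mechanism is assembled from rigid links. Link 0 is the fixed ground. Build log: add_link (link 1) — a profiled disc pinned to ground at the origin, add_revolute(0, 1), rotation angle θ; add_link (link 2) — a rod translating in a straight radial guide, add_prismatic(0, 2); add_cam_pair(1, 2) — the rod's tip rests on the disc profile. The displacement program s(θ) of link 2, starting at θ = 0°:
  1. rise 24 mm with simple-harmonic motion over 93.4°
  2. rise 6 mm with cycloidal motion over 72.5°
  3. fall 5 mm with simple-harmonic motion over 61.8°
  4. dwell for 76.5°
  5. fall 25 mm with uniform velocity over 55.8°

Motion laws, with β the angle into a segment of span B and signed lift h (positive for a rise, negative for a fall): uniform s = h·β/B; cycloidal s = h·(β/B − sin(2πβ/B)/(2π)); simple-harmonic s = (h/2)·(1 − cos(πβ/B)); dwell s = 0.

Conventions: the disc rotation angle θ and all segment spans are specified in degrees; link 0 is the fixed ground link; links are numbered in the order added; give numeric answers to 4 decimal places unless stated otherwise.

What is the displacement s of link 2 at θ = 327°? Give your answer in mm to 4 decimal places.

seg 1 [0°–93.4°] simple-harmonic, h=24: full span → s += 24 → s = 24.0000
seg 2 [93.4°–165.9°] cycloidal, h=6: full span → s += 6 → s = 30.0000
seg 3 [165.9°–227.7°] simple-harmonic, h=-5: full span → s += -5 → s = 25.0000
seg 4 [227.7°–304.2°] dwell: s stays 25.0000
seg 5 [304.2°–360°] uniform, h=-25: θ=327° here. β=22.8, B=55.8. -25·22.8/55.8 = -10.2151 → s = 14.7849

14.7849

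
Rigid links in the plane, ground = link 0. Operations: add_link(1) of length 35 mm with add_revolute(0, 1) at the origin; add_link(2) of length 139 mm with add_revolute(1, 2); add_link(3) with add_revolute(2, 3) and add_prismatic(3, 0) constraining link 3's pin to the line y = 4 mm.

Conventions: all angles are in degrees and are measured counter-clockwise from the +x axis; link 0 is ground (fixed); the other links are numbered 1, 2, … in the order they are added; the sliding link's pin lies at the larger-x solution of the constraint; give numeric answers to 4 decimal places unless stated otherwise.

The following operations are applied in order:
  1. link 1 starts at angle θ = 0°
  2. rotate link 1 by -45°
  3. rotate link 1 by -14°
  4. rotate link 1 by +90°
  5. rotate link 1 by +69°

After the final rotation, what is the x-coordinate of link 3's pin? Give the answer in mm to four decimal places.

geometry: r = 35 mm, L = 139 mm, e = 4 mm; θ starts at 0°
rotate link 1 by -45°: θ ← 0° -45° = -45°
rotate link 1 by -14°: θ ← -45° -14° = -59°
rotate link 1 by +90°: θ ← -59° +90° = 31°
rotate link 1 by +69°: θ ← 31° +69° = 100°
crank pin P = (r cos θ, r sin θ) = (-6.077686, 34.468271)
h = r sin θ − e = 34.468271 − 4 = 30.468271
x = r cos θ + √(L² − h²) = -6.077686 + 135.619631 = 129.541945

129.5419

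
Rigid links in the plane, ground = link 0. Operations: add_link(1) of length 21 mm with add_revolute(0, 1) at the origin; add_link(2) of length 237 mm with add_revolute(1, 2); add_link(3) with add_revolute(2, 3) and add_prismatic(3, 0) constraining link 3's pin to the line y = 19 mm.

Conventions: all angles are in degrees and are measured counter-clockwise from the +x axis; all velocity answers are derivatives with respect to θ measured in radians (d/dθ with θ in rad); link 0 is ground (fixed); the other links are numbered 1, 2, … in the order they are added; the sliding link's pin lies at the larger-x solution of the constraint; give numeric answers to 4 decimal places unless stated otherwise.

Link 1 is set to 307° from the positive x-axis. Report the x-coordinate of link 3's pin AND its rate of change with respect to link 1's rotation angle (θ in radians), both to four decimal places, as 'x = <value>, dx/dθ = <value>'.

geometry: r = 21 mm, L = 237 mm, e = 19 mm
crank pin P = (r cos θ, r sin θ) = (12.638115, -16.771346)
h = r sin θ − e = -16.771346 − 19 = -35.771346
x = r cos θ + √(L² − h²) = 12.638115 + 234.284892 = 246.923008
dx/dθ = −r sin θ − h·r cos θ/√(L² − h²) (θ in radians; h = -35.771346) = 18.700972

x = 246.9230, dx/dθ = 18.7010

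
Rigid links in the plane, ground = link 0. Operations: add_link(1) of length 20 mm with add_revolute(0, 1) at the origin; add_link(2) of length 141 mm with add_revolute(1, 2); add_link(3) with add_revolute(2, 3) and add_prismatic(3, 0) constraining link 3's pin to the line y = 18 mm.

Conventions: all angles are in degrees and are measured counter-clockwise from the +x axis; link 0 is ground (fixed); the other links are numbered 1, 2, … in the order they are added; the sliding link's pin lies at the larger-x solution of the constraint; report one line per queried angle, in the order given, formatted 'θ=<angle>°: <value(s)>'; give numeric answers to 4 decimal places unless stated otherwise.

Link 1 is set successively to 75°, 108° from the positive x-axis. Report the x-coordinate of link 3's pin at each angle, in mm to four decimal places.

geometry: r = 20 mm, L = 141 mm, e = 18 mm
θ=75°: crank pin P = (r cos θ, r sin θ) = (5.176381, 19.318517)
θ=75°: h = r sin θ − e = 19.318517 − 18 = 1.318517
θ=75°: x = r cos θ + √(L² − h²) = 5.176381 + 140.993835 = 146.170216
θ=108°: crank pin P = (r cos θ, r sin θ) = (-6.180340, 19.021130)
θ=108°: h = r sin θ − e = 19.021130 − 18 = 1.021130
θ=108°: x = r cos θ + √(L² − h²) = -6.180340 + 140.996302 = 134.815963

θ=75°: 146.1702
θ=108°: 134.8160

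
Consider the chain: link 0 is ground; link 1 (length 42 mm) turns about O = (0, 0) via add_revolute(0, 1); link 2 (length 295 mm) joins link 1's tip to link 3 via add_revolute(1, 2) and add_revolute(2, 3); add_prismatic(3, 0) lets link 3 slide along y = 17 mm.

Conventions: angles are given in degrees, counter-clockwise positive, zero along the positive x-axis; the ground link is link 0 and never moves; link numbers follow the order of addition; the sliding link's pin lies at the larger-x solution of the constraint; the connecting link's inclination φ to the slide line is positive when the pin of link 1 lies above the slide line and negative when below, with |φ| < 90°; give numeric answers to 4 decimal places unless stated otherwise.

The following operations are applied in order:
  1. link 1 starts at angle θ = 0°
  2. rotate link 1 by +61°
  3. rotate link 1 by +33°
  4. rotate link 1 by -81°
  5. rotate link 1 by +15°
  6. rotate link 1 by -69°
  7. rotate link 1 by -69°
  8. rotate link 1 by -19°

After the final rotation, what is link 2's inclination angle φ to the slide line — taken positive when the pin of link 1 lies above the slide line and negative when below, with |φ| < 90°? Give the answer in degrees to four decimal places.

geometry: r = 42 mm, L = 295 mm, e = 17 mm; θ starts at 0°
rotate link 1 by +61°: θ ← 0° +61° = 61°
rotate link 1 by +33°: θ ← 61° +33° = 94°
rotate link 1 by -81°: θ ← 94° -81° = 13°
rotate link 1 by +15°: θ ← 13° +15° = 28°
rotate link 1 by -69°: θ ← 28° -69° = -41°
rotate link 1 by -69°: θ ← -41° -69° = -110°
rotate link 1 by -19°: θ ← -110° -19° = -129°
h = r sin θ − e = -32.640130 − 17 = -49.640130
sin φ = h / L = -49.640130 / 295 = -0.16827163
φ = arcsin(-0.16827163) = -9.687343°

-9.6873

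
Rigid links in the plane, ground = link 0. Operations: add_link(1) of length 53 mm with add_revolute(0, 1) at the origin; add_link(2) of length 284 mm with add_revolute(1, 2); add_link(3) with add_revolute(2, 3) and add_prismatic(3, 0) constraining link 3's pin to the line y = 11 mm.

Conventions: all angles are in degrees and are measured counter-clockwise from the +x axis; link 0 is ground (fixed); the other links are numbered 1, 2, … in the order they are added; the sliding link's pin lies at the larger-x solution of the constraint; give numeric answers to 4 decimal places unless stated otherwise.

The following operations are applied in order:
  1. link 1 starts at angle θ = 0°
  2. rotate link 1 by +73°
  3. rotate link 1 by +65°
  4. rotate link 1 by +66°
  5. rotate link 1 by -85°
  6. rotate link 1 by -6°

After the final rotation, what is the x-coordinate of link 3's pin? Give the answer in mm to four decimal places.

geometry: r = 53 mm, L = 284 mm, e = 11 mm; θ starts at 0°
rotate link 1 by +73°: θ ← 0° +73° = 73°
rotate link 1 by +65°: θ ← 73° +65° = 138°
rotate link 1 by +66°: θ ← 138° +66° = 204°
rotate link 1 by -85°: θ ← 204° -85° = 119°
rotate link 1 by -6°: θ ← 119° -6° = 113°
crank pin P = (r cos θ, r sin θ) = (-20.708750, 48.786757)
h = r sin θ − e = 48.786757 − 11 = 37.786757
x = r cos θ + √(L² − h²) = -20.708750 + 281.474974 = 260.766224

260.7662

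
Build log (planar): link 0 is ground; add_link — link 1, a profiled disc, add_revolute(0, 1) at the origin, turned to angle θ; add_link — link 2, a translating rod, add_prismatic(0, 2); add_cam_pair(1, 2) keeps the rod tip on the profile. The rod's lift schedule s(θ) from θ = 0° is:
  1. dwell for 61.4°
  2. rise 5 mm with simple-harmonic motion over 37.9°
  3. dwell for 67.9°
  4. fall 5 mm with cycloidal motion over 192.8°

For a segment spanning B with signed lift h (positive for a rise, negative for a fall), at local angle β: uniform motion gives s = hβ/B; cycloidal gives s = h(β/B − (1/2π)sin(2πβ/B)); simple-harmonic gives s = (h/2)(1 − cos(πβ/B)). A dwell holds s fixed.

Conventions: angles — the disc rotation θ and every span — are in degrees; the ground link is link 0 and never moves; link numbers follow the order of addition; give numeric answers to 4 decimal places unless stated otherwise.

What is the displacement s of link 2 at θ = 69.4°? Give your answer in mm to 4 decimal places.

seg 1 [0°–61.4°] dwell: s stays 0.0000
seg 2 [61.4°–99.3°] simple-harmonic, h=5: θ=69.4° here. β=8, B=37.9. 5/2·(1 − cos(π·0.2111)) = 0.5298 → s = 0.5298

0.5298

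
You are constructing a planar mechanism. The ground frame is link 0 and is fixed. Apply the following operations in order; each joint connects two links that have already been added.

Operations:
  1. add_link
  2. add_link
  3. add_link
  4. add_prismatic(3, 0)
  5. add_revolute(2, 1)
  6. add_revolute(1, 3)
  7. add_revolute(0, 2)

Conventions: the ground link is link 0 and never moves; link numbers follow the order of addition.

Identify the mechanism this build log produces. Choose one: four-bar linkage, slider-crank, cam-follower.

links: 4 (incl. ground); joints: 3 revolute, 1 prismatic, 0 higher (cam) pair, forming one closed loop
4 links, 3 revolutes + 1 prismatic in one loop → slider-crank

slider-crank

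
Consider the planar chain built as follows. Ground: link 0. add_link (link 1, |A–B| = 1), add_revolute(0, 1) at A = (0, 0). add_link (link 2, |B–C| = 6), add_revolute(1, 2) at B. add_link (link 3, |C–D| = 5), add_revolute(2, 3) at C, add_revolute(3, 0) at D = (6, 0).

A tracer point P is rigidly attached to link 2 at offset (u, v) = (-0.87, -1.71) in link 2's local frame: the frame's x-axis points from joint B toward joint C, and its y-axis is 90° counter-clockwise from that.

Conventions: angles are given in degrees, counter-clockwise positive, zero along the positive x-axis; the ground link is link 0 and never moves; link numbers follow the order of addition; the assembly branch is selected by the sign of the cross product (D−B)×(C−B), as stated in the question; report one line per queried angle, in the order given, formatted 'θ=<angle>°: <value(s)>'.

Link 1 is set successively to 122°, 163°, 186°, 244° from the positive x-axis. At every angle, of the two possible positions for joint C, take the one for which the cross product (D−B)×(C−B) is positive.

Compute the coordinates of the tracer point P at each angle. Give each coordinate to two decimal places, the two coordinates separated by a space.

A=(0,0), D=(6.00,0)
θ=122°: B = A + 1.00·(cos122°, sin122°) = (-0.5299, 0.8480)
θ=122°: |BD| = 6.5848
θ=122°: circle(B,6.00) ∩ circle(D,5.00): a=4.1276, h=4.3546
θ=122°:   candidates: C₊=(4.1242,4.6348) cross=28.674; C₋=(3.0025,-4.0019) cross=-28.674
θ=122°:   branch + wants cross > 0 → take C=(4.1242,4.6348) (cross=28.674)
θ=122°: ex = (C−B)/|BC| = (0.7757,0.6311); ey = (-0.6311,0.7757)
θ=122°: P = B + -0.87·ex + -1.71·ey = (-0.1255,-1.0274)
θ=163°: B = A + 1.00·(cos163°, sin163°) = (-0.9563, 0.2924)
θ=163°: |BD| = 6.9624
θ=163°: circle(B,6.00) ∩ circle(D,5.00): a=4.2712, h=4.2139
θ=163°:   candidates: C₊=(3.4881,4.3232) cross=29.339; C₋=(3.1341,-4.0972) cross=-29.339
θ=163°:   branch + wants cross > 0 → take C=(3.4881,4.3232) (cross=29.339)
θ=163°: ex = (C−B)/|BC| = (0.7407,0.6718); ey = (-0.6718,0.7407)
θ=163°: P = B + -0.87·ex + -1.71·ey = (-0.4519,-1.5587)
θ=186°: B = A + 1.00·(cos186°, sin186°) = (-0.9945, -0.1045)
θ=186°: |BD| = 6.9953
θ=186°: circle(B,6.00) ∩ circle(D,5.00): a=4.2839, h=4.2010
θ=186°:   candidates: C₊=(3.2261,4.1600) cross=29.387; C₋=(3.3517,-4.2410) cross=-29.387
θ=186°:   branch + wants cross > 0 → take C=(3.2261,4.1600) (cross=29.387)
θ=186°: ex = (C−B)/|BC| = (0.7034,0.7108); ey = (-0.7108,0.7034)
θ=186°: P = B + -0.87·ex + -1.71·ey = (-0.3911,-1.9258)
θ=244°: B = A + 1.00·(cos244°, sin244°) = (-0.4384, -0.8988)
θ=244°: |BD| = 6.5008
θ=244°: circle(B,6.00) ∩ circle(D,5.00): a=4.0965, h=4.3840
θ=244°:   candidates: C₊=(3.0126,4.0094) cross=28.499; C₋=(4.2249,-4.6743) cross=-28.499
θ=244°:   branch + wants cross > 0 → take C=(3.0126,4.0094) (cross=28.499)
θ=244°: ex = (C−B)/|BC| = (0.5752,0.8180); ey = (-0.8180,0.5752)
θ=244°: P = B + -0.87·ex + -1.71·ey = (0.4601,-2.5940)

θ=122°: -0.13 -1.03
θ=163°: -0.45 -1.56
θ=186°: -0.39 -1.93
θ=244°: 0.46 -2.59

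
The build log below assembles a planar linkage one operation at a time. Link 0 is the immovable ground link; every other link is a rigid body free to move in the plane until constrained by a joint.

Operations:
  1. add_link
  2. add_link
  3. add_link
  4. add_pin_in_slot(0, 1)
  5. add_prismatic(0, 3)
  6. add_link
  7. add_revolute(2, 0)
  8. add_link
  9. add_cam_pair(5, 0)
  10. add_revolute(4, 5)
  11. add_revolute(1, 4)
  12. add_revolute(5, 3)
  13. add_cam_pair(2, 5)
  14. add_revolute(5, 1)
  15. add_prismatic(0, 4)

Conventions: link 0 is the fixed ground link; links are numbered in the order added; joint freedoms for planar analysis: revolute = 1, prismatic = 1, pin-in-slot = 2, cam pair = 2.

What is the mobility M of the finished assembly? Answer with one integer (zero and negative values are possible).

L=1 J1=0 J2=0
add link → L=2 J1=0 J2=0
add link → L=3 J1=0 J2=0
add link → L=4 J1=0 J2=0
PS@0,1 dof=2 J2 → L=4 J1=0 J2=1
P@0,3 dof=1 J1 → L=4 J1=1 J2=1
add link → L=5 J1=1 J2=1
R@2,0 dof=1 J1 → L=5 J1=2 J2=1
add link → L=6 J1=2 J2=1
C@5,0 dof=2 J2 → L=6 J1=2 J2=2
R@4,5 dof=1 J1 → L=6 J1=3 J2=2
R@1,4 dof=1 J1 → L=6 J1=4 J2=2
R@5,3 dof=1 J1 → L=6 J1=5 J2=2
C@2,5 dof=2 J2 → L=6 J1=5 J2=3
R@5,1 dof=1 J1 → L=6 J1=6 J2=3
P@0,4 dof=1 J1 → L=6 J1=7 J2=3
M=3(L−1)−2J1−J2=3·5−2·7−3=-2

M = -2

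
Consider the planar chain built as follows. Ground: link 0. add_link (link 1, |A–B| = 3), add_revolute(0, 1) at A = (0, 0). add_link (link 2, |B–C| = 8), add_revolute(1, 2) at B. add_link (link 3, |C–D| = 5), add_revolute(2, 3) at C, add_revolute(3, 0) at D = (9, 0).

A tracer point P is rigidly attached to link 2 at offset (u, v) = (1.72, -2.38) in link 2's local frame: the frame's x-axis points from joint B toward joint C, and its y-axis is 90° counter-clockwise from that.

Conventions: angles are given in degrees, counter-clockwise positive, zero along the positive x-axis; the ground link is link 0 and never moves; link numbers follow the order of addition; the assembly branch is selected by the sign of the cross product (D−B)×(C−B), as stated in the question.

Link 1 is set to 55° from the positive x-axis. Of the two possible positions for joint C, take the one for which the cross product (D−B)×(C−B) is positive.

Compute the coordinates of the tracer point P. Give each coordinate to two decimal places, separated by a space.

A=(0,0), D=(9.00,0)
B = A + 3.00·(cos55°, sin55°) = (1.7207, 2.4575)
|BD| = 7.6829
circle(B,8.00) ∩ circle(D,5.00): a=6.3796, h=4.8271
  candidates: C₊=(9.3091,4.9904) cross=37.086; C₋=(6.2211,-4.1567) cross=-37.086
  branch + wants cross > 0 → take C=(9.3091,4.9904) (cross=37.086)
ex = (C−B)/|BC| = (0.9486,0.3166); ey = (-0.3166,0.9486)
P = B + 1.72·ex + -2.38·ey = (4.1058,0.7445)

4.11 0.74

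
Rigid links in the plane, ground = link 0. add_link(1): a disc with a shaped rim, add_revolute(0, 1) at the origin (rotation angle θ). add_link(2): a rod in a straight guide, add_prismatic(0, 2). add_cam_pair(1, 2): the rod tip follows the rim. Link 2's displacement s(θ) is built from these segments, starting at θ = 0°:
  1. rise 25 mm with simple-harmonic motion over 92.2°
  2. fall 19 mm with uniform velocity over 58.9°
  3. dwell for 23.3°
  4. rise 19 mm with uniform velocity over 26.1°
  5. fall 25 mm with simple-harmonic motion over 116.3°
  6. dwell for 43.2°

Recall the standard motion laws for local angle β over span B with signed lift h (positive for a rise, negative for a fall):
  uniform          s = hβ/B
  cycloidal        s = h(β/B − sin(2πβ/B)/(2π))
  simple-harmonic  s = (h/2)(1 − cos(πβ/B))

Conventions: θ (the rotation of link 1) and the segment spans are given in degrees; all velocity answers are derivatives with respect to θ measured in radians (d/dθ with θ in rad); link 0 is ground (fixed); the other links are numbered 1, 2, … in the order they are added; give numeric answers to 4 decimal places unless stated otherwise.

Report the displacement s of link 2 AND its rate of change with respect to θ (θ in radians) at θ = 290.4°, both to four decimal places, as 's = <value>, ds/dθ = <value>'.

segment 1 (0° to 92.2°, simple-harmonic, h = 25) is passed completely: s = 0.0000 + (25) = 25.0000
segment 2 (92.2° to 151.1°, uniform, h = -19) is passed completely: s = 25.0000 + (-19) = 6.0000
segment 3 (151.1° to 174.4°, dwell): s unchanged at 6.0000
segment 4 (174.4° to 200.5°, uniform, h = 19) is passed completely: s = 6.0000 + (19) = 25.0000
θ = 290.4° falls in segment 5 (200.5° to 316.8°, simple-harmonic, h = -25): β = 290.4 − 200.5 = 89.9°, B = 116.3°; Δs = -25/2·(1 − cos(π·0.7730)) = -21.9539; s = 25.0000 − 21.9539 = 3.0461
velocity in seg [200.5°–316.8°] (simple-harmonic), θ in radians: β = 89.9° = 1.5691 rad, B = 116.3° = 2.0298 rad; ds/dθ = (πh/(2B)) sin(πβ/B) = (π·(-25)/(2·2.0298)) sin(π·0.7730) = -12.656703 mm/rad

s = 3.0461, ds/dθ = -12.6567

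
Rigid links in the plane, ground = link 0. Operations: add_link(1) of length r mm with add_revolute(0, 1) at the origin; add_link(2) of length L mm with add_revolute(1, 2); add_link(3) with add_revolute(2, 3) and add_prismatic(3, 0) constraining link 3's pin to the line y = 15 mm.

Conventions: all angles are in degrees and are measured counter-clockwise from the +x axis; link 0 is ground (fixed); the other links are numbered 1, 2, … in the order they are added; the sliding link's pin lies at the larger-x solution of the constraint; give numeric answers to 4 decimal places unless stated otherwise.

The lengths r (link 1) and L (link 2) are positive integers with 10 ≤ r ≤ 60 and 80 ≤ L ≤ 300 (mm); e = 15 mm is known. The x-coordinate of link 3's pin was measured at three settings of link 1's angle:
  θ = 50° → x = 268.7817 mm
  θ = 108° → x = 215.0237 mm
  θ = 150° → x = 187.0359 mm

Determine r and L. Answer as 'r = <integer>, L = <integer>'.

constraint per measurement: (x − r cos θ)² + (r sin θ − e)² = L²
subtracting the θ₁ and θ₂ equations cancels the r² and L² terms:
r = (x₁² − x₂²) / (2[(x₁cos θ₁ + e sin θ₁) − (x₂cos θ₂ + e sin θ₂)]) = 54.9999 → r = 55
L² = (x₁ − r cos θ₁)² + (r sin θ₁ − e)² = 55224.9788 → L = 235.0000 → L = 235
check at θ₃=150°: x = 187.0359 (printed 187.0359) ✓

r = 55, L = 235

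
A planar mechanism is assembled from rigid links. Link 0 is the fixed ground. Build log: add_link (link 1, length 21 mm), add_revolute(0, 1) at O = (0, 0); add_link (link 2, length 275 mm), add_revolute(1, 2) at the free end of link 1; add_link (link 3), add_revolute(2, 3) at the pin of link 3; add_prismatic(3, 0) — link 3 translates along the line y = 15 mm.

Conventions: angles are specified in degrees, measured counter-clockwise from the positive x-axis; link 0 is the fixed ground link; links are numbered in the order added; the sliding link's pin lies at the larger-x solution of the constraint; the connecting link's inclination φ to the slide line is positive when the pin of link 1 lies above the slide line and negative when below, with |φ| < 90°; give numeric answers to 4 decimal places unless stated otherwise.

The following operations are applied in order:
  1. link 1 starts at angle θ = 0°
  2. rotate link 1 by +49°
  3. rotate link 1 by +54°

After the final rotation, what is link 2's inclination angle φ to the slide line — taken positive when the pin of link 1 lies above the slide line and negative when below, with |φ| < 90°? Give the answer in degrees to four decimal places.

geometry: r = 21 mm, L = 275 mm, e = 15 mm; θ starts at 0°
rotate link 1 by +49°: θ ← 0° +49° = 49°
rotate link 1 by +54°: θ ← 49° +54° = 103°
h = r sin θ − e = 20.461771 − 15 = 5.461771
sin φ = h / L = 5.461771 / 275 = 0.01986099
φ = arcsin(0.01986099) = 1.138026°

1.1380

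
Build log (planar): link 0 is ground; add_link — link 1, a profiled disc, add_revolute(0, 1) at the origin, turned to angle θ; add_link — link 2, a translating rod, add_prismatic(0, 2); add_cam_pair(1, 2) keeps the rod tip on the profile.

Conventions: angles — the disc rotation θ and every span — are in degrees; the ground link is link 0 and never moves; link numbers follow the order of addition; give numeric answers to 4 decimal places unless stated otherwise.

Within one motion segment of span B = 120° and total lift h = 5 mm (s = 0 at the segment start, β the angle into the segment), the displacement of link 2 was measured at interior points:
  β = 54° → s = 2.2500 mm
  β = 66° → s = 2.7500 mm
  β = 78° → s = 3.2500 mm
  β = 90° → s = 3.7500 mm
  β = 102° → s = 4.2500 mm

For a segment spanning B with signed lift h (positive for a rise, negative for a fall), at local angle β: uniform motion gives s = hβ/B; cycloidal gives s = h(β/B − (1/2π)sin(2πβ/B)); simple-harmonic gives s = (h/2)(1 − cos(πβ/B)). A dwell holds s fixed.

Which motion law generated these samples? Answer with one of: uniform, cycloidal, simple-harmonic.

candidates at β/B = r: uniform s = h·r (linear in β); cycloidal s = h·(r − sin(2πr)/(2π)); simple-harmonic s = (h/2)(1 − cos(πr))
β=54°: printed 2.2500 | uniform 2.2500, cycloidal 2.0041, simple-harmonic 2.1089
β=66°: printed 2.7500 | uniform 2.7500, cycloidal 2.9959, simple-harmonic 2.8911
β=78°: printed 3.2500 | uniform 3.2500, cycloidal 3.8938, simple-harmonic 3.6350
β=90°: printed 3.7500 | uniform 3.7500, cycloidal 4.5458, simple-harmonic 4.2678
β=102°: printed 4.2500 | uniform 4.2500, cycloidal 4.8938, simple-harmonic 4.7275
only one law matches every sample → uniform

uniform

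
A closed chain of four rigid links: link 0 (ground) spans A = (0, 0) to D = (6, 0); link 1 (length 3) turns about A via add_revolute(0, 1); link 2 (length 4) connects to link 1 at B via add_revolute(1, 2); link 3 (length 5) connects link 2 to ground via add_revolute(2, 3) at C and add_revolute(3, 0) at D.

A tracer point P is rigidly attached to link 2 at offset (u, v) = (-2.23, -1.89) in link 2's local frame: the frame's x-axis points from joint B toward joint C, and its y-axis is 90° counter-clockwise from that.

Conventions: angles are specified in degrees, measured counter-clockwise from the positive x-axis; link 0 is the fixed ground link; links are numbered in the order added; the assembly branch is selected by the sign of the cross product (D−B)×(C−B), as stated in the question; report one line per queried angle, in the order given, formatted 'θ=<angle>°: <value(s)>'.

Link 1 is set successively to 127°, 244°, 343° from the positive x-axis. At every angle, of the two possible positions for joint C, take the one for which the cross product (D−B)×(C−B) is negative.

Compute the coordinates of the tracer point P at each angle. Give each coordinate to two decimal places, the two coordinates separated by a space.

A=(0,0), D=(6.00,0)
θ=127°: B = A + 3.00·(cos127°, sin127°) = (-1.8054, 2.3959)
θ=127°: |BD| = 8.1649
θ=127°: circle(B,4.00) ∩ circle(D,5.00): a=3.5313, h=1.8788
θ=127°:   candidates: C₊=(2.1217,3.1558) cross=15.340; C₋=(1.0191,-0.4364) cross=-15.340
θ=127°:   branch - wants cross < 0 → take C=(1.0191,-0.4364) (cross=-15.340)
θ=127°: ex = (C−B)/|BC| = (0.7061,-0.7081); ey = (0.7081,0.7061)
θ=127°: P = B + -2.23·ex + -1.89·ey = (-4.7184,2.6403)
θ=244°: B = A + 3.00·(cos244°, sin244°) = (-1.3151, -2.6964)
θ=244°: |BD| = 7.7962
θ=244°: circle(B,4.00) ∩ circle(D,5.00): a=3.3209, h=2.2297
θ=244°:   candidates: C₊=(1.0297,0.5443) cross=17.383; C₋=(2.5720,-3.6399) cross=-17.383
θ=244°:   branch - wants cross < 0 → take C=(2.5720,-3.6399) (cross=-17.383)
θ=244°: ex = (C−B)/|BC| = (0.9718,-0.2359); ey = (0.2359,0.9718)
θ=244°: P = B + -2.23·ex + -1.89·ey = (-3.9280,-4.0070)
θ=343°: B = A + 3.00·(cos343°, sin343°) = (2.8689, -0.8771)
θ=343°: |BD| = 3.2516
θ=343°: circle(B,4.00) ∩ circle(D,5.00): a=0.2419, h=3.9927
θ=343°:   candidates: C₊=(2.0248,3.0328) cross=12.983; C₋=(4.1788,-4.6565) cross=-12.983
θ=343°:   branch - wants cross < 0 → take C=(4.1788,-4.6565) (cross=-12.983)
θ=343°: ex = (C−B)/|BC| = (0.3275,-0.9449); ey = (0.9449,0.3275)
θ=343°: P = B + -2.23·ex + -1.89·ey = (0.3528,0.6110)

θ=127°: -4.72 2.64
θ=244°: -3.93 -4.01
θ=343°: 0.35 0.61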